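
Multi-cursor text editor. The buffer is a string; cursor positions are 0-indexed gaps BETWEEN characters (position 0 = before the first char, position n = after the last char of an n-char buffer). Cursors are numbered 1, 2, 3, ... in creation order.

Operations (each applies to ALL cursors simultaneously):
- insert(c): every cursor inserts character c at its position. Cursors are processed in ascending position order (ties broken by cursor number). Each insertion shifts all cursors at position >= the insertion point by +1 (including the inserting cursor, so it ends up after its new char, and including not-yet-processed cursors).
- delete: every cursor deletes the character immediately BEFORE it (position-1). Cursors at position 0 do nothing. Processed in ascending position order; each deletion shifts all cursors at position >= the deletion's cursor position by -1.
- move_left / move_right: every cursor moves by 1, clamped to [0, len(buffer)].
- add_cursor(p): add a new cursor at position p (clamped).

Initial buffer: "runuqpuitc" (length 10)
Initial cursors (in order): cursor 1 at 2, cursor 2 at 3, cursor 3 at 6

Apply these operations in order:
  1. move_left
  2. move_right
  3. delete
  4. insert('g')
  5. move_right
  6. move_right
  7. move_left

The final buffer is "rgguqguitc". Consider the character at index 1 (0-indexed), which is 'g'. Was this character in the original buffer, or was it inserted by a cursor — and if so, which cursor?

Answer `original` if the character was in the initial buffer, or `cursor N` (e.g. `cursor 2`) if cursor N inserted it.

Answer: cursor 1

Derivation:
After op 1 (move_left): buffer="runuqpuitc" (len 10), cursors c1@1 c2@2 c3@5, authorship ..........
After op 2 (move_right): buffer="runuqpuitc" (len 10), cursors c1@2 c2@3 c3@6, authorship ..........
After op 3 (delete): buffer="ruquitc" (len 7), cursors c1@1 c2@1 c3@3, authorship .......
After op 4 (insert('g')): buffer="rgguqguitc" (len 10), cursors c1@3 c2@3 c3@6, authorship .12..3....
After op 5 (move_right): buffer="rgguqguitc" (len 10), cursors c1@4 c2@4 c3@7, authorship .12..3....
After op 6 (move_right): buffer="rgguqguitc" (len 10), cursors c1@5 c2@5 c3@8, authorship .12..3....
After op 7 (move_left): buffer="rgguqguitc" (len 10), cursors c1@4 c2@4 c3@7, authorship .12..3....
Authorship (.=original, N=cursor N): . 1 2 . . 3 . . . .
Index 1: author = 1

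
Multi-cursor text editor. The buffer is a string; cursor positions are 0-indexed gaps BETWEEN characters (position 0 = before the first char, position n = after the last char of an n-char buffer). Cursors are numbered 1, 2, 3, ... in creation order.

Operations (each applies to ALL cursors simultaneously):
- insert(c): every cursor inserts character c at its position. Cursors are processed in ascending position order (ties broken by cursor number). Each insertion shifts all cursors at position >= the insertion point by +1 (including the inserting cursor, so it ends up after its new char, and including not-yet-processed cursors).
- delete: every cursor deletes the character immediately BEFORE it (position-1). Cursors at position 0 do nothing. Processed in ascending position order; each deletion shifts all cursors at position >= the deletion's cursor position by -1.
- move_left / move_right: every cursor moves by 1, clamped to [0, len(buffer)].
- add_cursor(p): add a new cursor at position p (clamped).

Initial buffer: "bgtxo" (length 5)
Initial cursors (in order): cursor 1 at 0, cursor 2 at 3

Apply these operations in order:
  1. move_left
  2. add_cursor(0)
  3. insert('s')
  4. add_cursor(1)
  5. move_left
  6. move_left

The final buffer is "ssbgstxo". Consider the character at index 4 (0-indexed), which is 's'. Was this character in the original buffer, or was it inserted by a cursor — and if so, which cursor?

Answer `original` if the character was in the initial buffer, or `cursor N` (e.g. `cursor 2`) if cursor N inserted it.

Answer: cursor 2

Derivation:
After op 1 (move_left): buffer="bgtxo" (len 5), cursors c1@0 c2@2, authorship .....
After op 2 (add_cursor(0)): buffer="bgtxo" (len 5), cursors c1@0 c3@0 c2@2, authorship .....
After op 3 (insert('s')): buffer="ssbgstxo" (len 8), cursors c1@2 c3@2 c2@5, authorship 13..2...
After op 4 (add_cursor(1)): buffer="ssbgstxo" (len 8), cursors c4@1 c1@2 c3@2 c2@5, authorship 13..2...
After op 5 (move_left): buffer="ssbgstxo" (len 8), cursors c4@0 c1@1 c3@1 c2@4, authorship 13..2...
After op 6 (move_left): buffer="ssbgstxo" (len 8), cursors c1@0 c3@0 c4@0 c2@3, authorship 13..2...
Authorship (.=original, N=cursor N): 1 3 . . 2 . . .
Index 4: author = 2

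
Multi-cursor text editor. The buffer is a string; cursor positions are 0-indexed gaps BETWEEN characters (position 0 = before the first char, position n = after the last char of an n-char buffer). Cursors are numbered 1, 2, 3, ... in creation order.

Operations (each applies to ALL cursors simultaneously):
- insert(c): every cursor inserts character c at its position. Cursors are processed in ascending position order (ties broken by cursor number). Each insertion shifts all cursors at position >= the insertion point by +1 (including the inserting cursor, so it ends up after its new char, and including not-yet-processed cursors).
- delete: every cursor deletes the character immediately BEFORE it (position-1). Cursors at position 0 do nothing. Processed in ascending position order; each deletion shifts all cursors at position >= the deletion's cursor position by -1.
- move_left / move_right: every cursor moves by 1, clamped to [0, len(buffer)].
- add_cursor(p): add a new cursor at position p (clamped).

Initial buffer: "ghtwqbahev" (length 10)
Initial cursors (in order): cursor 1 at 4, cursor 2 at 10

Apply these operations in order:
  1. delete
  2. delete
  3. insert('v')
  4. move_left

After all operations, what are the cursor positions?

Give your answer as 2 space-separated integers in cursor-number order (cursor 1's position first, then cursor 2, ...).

Answer: 2 7

Derivation:
After op 1 (delete): buffer="ghtqbahe" (len 8), cursors c1@3 c2@8, authorship ........
After op 2 (delete): buffer="ghqbah" (len 6), cursors c1@2 c2@6, authorship ......
After op 3 (insert('v')): buffer="ghvqbahv" (len 8), cursors c1@3 c2@8, authorship ..1....2
After op 4 (move_left): buffer="ghvqbahv" (len 8), cursors c1@2 c2@7, authorship ..1....2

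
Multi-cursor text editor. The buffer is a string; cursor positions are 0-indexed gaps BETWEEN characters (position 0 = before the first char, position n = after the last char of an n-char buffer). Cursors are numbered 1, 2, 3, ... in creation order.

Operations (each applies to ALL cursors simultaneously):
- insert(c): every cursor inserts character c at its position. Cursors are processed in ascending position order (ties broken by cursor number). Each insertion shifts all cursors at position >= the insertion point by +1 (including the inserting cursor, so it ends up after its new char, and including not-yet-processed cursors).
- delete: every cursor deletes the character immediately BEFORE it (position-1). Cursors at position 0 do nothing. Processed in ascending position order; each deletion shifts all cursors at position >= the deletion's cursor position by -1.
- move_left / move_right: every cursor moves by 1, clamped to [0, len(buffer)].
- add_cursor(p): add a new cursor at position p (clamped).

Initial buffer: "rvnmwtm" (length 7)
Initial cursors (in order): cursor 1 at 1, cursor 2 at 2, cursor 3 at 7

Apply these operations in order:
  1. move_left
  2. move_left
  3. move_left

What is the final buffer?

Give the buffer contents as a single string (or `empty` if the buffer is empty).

After op 1 (move_left): buffer="rvnmwtm" (len 7), cursors c1@0 c2@1 c3@6, authorship .......
After op 2 (move_left): buffer="rvnmwtm" (len 7), cursors c1@0 c2@0 c3@5, authorship .......
After op 3 (move_left): buffer="rvnmwtm" (len 7), cursors c1@0 c2@0 c3@4, authorship .......

Answer: rvnmwtm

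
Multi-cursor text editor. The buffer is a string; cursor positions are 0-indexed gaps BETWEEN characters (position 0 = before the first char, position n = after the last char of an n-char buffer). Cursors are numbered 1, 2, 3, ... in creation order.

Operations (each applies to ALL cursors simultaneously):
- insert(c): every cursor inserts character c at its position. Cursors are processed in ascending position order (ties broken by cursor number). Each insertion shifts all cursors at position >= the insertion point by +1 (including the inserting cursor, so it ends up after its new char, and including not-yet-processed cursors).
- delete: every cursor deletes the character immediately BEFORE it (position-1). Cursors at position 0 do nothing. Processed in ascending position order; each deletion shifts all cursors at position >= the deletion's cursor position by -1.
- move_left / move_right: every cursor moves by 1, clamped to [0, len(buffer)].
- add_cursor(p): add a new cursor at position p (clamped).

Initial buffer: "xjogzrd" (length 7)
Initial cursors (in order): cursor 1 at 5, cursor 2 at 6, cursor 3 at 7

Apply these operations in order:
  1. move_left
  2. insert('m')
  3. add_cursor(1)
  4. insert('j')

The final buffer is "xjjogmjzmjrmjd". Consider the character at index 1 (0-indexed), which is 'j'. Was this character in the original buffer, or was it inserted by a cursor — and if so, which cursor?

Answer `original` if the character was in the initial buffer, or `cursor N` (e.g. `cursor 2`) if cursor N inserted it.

Answer: cursor 4

Derivation:
After op 1 (move_left): buffer="xjogzrd" (len 7), cursors c1@4 c2@5 c3@6, authorship .......
After op 2 (insert('m')): buffer="xjogmzmrmd" (len 10), cursors c1@5 c2@7 c3@9, authorship ....1.2.3.
After op 3 (add_cursor(1)): buffer="xjogmzmrmd" (len 10), cursors c4@1 c1@5 c2@7 c3@9, authorship ....1.2.3.
After op 4 (insert('j')): buffer="xjjogmjzmjrmjd" (len 14), cursors c4@2 c1@7 c2@10 c3@13, authorship .4...11.22.33.
Authorship (.=original, N=cursor N): . 4 . . . 1 1 . 2 2 . 3 3 .
Index 1: author = 4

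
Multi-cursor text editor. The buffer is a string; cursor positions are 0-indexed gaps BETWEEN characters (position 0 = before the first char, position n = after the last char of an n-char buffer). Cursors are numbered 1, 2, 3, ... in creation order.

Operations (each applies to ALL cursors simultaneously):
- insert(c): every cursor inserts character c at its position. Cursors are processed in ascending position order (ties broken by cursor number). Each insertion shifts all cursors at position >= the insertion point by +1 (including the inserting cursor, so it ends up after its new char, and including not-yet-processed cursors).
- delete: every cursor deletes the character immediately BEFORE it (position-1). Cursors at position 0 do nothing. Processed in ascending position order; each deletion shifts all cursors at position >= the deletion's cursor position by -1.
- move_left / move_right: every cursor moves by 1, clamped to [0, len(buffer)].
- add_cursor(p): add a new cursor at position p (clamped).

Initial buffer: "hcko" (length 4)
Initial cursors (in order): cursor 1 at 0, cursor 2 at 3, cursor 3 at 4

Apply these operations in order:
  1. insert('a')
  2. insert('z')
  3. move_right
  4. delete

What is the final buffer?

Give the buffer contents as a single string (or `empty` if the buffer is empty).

Answer: azckaza

Derivation:
After op 1 (insert('a')): buffer="ahckaoa" (len 7), cursors c1@1 c2@5 c3@7, authorship 1...2.3
After op 2 (insert('z')): buffer="azhckazoaz" (len 10), cursors c1@2 c2@7 c3@10, authorship 11...22.33
After op 3 (move_right): buffer="azhckazoaz" (len 10), cursors c1@3 c2@8 c3@10, authorship 11...22.33
After op 4 (delete): buffer="azckaza" (len 7), cursors c1@2 c2@6 c3@7, authorship 11..223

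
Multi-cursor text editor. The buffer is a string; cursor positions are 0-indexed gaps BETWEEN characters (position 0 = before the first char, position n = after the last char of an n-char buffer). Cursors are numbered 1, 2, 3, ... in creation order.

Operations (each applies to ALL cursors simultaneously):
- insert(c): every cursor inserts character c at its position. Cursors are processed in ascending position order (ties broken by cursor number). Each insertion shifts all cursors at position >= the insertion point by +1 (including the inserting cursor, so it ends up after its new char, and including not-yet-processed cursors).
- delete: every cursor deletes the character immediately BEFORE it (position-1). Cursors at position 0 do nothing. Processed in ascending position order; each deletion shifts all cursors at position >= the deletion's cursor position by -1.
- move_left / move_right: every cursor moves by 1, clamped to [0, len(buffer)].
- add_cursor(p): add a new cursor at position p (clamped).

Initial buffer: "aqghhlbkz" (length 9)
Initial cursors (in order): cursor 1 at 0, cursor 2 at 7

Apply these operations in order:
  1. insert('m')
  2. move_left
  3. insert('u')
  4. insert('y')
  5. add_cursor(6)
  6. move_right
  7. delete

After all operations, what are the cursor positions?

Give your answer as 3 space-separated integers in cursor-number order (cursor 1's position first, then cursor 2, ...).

Answer: 2 10 5

Derivation:
After op 1 (insert('m')): buffer="maqghhlbmkz" (len 11), cursors c1@1 c2@9, authorship 1.......2..
After op 2 (move_left): buffer="maqghhlbmkz" (len 11), cursors c1@0 c2@8, authorship 1.......2..
After op 3 (insert('u')): buffer="umaqghhlbumkz" (len 13), cursors c1@1 c2@10, authorship 11.......22..
After op 4 (insert('y')): buffer="uymaqghhlbuymkz" (len 15), cursors c1@2 c2@12, authorship 111.......222..
After op 5 (add_cursor(6)): buffer="uymaqghhlbuymkz" (len 15), cursors c1@2 c3@6 c2@12, authorship 111.......222..
After op 6 (move_right): buffer="uymaqghhlbuymkz" (len 15), cursors c1@3 c3@7 c2@13, authorship 111.......222..
After op 7 (delete): buffer="uyaqghlbuykz" (len 12), cursors c1@2 c3@5 c2@10, authorship 11......22..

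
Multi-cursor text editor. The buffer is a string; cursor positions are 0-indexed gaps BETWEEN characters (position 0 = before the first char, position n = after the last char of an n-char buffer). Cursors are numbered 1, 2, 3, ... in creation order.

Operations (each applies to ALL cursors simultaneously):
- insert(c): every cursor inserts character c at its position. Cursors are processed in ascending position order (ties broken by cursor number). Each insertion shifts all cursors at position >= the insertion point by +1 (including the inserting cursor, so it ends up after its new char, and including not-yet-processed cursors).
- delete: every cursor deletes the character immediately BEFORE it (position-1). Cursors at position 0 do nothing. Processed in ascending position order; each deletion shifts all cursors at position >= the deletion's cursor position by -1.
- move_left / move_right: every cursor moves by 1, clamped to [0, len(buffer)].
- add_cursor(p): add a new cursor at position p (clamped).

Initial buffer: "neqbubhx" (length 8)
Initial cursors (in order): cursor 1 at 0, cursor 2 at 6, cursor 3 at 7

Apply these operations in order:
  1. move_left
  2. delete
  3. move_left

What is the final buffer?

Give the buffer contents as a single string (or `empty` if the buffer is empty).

Answer: neqbhx

Derivation:
After op 1 (move_left): buffer="neqbubhx" (len 8), cursors c1@0 c2@5 c3@6, authorship ........
After op 2 (delete): buffer="neqbhx" (len 6), cursors c1@0 c2@4 c3@4, authorship ......
After op 3 (move_left): buffer="neqbhx" (len 6), cursors c1@0 c2@3 c3@3, authorship ......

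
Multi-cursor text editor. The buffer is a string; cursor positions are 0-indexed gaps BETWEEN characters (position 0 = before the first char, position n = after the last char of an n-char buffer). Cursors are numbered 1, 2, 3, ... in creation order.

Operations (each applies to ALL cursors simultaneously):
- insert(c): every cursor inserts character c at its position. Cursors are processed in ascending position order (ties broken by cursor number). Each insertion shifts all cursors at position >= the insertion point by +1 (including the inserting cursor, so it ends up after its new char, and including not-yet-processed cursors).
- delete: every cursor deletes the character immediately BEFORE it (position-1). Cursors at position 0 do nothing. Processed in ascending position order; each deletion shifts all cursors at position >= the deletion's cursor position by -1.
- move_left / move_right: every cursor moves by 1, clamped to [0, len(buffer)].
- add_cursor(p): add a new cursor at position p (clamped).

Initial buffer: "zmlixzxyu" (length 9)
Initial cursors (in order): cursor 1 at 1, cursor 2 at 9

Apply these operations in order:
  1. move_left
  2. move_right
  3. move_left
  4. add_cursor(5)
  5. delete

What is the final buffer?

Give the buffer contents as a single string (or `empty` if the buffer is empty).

Answer: zmlizxu

Derivation:
After op 1 (move_left): buffer="zmlixzxyu" (len 9), cursors c1@0 c2@8, authorship .........
After op 2 (move_right): buffer="zmlixzxyu" (len 9), cursors c1@1 c2@9, authorship .........
After op 3 (move_left): buffer="zmlixzxyu" (len 9), cursors c1@0 c2@8, authorship .........
After op 4 (add_cursor(5)): buffer="zmlixzxyu" (len 9), cursors c1@0 c3@5 c2@8, authorship .........
After op 5 (delete): buffer="zmlizxu" (len 7), cursors c1@0 c3@4 c2@6, authorship .......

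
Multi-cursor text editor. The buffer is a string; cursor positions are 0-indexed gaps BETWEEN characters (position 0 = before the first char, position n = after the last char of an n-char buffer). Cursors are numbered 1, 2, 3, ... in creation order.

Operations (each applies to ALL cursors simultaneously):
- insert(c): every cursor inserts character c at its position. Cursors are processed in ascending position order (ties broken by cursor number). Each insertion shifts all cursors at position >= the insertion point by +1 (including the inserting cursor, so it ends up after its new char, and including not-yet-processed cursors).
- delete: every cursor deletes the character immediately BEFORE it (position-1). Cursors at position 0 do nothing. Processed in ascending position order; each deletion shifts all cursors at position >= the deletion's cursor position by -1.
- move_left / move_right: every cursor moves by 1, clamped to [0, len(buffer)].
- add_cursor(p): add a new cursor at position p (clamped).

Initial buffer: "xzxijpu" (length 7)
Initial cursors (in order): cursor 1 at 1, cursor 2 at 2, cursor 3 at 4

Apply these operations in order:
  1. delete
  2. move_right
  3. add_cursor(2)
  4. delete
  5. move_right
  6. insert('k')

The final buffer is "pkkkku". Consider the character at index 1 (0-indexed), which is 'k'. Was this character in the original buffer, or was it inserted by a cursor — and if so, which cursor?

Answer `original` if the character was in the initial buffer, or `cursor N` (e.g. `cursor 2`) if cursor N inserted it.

Answer: cursor 1

Derivation:
After op 1 (delete): buffer="xjpu" (len 4), cursors c1@0 c2@0 c3@1, authorship ....
After op 2 (move_right): buffer="xjpu" (len 4), cursors c1@1 c2@1 c3@2, authorship ....
After op 3 (add_cursor(2)): buffer="xjpu" (len 4), cursors c1@1 c2@1 c3@2 c4@2, authorship ....
After op 4 (delete): buffer="pu" (len 2), cursors c1@0 c2@0 c3@0 c4@0, authorship ..
After op 5 (move_right): buffer="pu" (len 2), cursors c1@1 c2@1 c3@1 c4@1, authorship ..
After op 6 (insert('k')): buffer="pkkkku" (len 6), cursors c1@5 c2@5 c3@5 c4@5, authorship .1234.
Authorship (.=original, N=cursor N): . 1 2 3 4 .
Index 1: author = 1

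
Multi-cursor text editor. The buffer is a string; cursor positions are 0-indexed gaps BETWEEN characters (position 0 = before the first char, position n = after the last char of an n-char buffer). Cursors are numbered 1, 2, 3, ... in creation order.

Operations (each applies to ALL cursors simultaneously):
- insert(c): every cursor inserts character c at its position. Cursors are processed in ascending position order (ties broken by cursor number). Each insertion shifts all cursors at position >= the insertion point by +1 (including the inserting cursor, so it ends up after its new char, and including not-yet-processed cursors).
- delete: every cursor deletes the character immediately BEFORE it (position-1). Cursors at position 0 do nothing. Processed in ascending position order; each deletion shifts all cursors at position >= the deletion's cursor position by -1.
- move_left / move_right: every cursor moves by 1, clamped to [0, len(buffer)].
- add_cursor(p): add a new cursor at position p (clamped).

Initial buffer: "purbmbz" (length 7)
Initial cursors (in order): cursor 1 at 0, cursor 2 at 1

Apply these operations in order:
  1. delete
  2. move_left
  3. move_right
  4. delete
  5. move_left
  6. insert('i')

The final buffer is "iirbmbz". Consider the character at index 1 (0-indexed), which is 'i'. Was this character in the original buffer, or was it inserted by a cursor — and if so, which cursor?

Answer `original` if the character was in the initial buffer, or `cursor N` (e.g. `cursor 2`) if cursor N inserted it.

Answer: cursor 2

Derivation:
After op 1 (delete): buffer="urbmbz" (len 6), cursors c1@0 c2@0, authorship ......
After op 2 (move_left): buffer="urbmbz" (len 6), cursors c1@0 c2@0, authorship ......
After op 3 (move_right): buffer="urbmbz" (len 6), cursors c1@1 c2@1, authorship ......
After op 4 (delete): buffer="rbmbz" (len 5), cursors c1@0 c2@0, authorship .....
After op 5 (move_left): buffer="rbmbz" (len 5), cursors c1@0 c2@0, authorship .....
After op 6 (insert('i')): buffer="iirbmbz" (len 7), cursors c1@2 c2@2, authorship 12.....
Authorship (.=original, N=cursor N): 1 2 . . . . .
Index 1: author = 2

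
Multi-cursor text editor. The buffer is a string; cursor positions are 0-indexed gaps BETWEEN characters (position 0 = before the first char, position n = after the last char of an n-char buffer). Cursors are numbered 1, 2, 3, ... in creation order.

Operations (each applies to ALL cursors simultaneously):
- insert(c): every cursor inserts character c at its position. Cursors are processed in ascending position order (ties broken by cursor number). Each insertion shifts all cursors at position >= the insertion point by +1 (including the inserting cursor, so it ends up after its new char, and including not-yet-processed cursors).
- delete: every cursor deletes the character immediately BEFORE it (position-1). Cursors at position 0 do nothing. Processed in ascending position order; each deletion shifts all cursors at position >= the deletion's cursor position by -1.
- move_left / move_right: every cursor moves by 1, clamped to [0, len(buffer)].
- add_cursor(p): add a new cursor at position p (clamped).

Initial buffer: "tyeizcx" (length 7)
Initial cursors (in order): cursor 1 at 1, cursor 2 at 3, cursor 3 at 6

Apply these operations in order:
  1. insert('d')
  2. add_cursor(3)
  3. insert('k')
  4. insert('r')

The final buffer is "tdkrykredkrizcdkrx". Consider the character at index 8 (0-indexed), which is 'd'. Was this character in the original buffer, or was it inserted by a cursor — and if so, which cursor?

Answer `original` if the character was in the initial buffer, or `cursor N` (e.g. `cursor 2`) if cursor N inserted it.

After op 1 (insert('d')): buffer="tdyedizcdx" (len 10), cursors c1@2 c2@5 c3@9, authorship .1..2...3.
After op 2 (add_cursor(3)): buffer="tdyedizcdx" (len 10), cursors c1@2 c4@3 c2@5 c3@9, authorship .1..2...3.
After op 3 (insert('k')): buffer="tdkykedkizcdkx" (len 14), cursors c1@3 c4@5 c2@8 c3@13, authorship .11.4.22...33.
After op 4 (insert('r')): buffer="tdkrykredkrizcdkrx" (len 18), cursors c1@4 c4@7 c2@11 c3@17, authorship .111.44.222...333.
Authorship (.=original, N=cursor N): . 1 1 1 . 4 4 . 2 2 2 . . . 3 3 3 .
Index 8: author = 2

Answer: cursor 2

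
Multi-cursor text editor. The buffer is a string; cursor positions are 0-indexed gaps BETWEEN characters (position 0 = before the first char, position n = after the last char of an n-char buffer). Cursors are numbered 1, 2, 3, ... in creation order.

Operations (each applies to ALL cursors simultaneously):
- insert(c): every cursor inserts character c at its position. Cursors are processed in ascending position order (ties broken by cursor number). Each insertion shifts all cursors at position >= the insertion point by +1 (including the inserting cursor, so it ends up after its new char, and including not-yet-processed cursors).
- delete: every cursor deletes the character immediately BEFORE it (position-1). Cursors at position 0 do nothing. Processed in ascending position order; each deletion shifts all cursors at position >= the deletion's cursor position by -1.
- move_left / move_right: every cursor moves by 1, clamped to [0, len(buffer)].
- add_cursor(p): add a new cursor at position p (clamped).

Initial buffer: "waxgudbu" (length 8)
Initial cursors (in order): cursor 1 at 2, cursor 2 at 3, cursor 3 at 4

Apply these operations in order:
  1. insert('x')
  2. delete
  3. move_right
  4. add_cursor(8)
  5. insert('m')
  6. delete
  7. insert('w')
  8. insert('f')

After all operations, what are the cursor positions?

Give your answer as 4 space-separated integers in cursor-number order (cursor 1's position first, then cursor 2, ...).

Answer: 5 8 11 16

Derivation:
After op 1 (insert('x')): buffer="waxxxgxudbu" (len 11), cursors c1@3 c2@5 c3@7, authorship ..1.2.3....
After op 2 (delete): buffer="waxgudbu" (len 8), cursors c1@2 c2@3 c3@4, authorship ........
After op 3 (move_right): buffer="waxgudbu" (len 8), cursors c1@3 c2@4 c3@5, authorship ........
After op 4 (add_cursor(8)): buffer="waxgudbu" (len 8), cursors c1@3 c2@4 c3@5 c4@8, authorship ........
After op 5 (insert('m')): buffer="waxmgmumdbum" (len 12), cursors c1@4 c2@6 c3@8 c4@12, authorship ...1.2.3...4
After op 6 (delete): buffer="waxgudbu" (len 8), cursors c1@3 c2@4 c3@5 c4@8, authorship ........
After op 7 (insert('w')): buffer="waxwgwuwdbuw" (len 12), cursors c1@4 c2@6 c3@8 c4@12, authorship ...1.2.3...4
After op 8 (insert('f')): buffer="waxwfgwfuwfdbuwf" (len 16), cursors c1@5 c2@8 c3@11 c4@16, authorship ...11.22.33...44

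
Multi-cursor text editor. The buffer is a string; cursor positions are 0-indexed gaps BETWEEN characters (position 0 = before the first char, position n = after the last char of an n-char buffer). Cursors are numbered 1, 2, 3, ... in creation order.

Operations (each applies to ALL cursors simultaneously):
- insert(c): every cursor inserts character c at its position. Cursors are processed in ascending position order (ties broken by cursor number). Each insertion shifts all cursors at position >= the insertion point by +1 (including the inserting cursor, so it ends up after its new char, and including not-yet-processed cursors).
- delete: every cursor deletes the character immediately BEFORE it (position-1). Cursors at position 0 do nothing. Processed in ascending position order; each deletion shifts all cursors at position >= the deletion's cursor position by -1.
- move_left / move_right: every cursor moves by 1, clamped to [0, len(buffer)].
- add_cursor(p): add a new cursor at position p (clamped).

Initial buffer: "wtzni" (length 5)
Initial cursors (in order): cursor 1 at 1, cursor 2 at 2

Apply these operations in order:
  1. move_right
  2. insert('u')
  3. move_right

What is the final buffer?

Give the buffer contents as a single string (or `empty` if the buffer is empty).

Answer: wtuzuni

Derivation:
After op 1 (move_right): buffer="wtzni" (len 5), cursors c1@2 c2@3, authorship .....
After op 2 (insert('u')): buffer="wtuzuni" (len 7), cursors c1@3 c2@5, authorship ..1.2..
After op 3 (move_right): buffer="wtuzuni" (len 7), cursors c1@4 c2@6, authorship ..1.2..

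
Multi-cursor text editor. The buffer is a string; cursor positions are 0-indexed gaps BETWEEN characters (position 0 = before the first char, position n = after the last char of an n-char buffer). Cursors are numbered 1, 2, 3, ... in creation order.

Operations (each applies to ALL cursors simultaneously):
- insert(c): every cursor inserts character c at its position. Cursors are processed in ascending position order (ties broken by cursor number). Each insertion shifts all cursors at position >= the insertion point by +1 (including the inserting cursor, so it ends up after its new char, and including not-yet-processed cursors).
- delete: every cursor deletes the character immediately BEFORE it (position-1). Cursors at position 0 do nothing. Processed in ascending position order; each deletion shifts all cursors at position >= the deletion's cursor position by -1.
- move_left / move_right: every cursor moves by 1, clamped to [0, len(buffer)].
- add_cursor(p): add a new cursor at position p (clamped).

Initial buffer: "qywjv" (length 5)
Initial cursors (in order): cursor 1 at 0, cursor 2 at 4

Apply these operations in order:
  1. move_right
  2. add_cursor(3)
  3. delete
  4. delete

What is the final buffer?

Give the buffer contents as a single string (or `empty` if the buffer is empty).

After op 1 (move_right): buffer="qywjv" (len 5), cursors c1@1 c2@5, authorship .....
After op 2 (add_cursor(3)): buffer="qywjv" (len 5), cursors c1@1 c3@3 c2@5, authorship .....
After op 3 (delete): buffer="yj" (len 2), cursors c1@0 c3@1 c2@2, authorship ..
After op 4 (delete): buffer="" (len 0), cursors c1@0 c2@0 c3@0, authorship 

Answer: empty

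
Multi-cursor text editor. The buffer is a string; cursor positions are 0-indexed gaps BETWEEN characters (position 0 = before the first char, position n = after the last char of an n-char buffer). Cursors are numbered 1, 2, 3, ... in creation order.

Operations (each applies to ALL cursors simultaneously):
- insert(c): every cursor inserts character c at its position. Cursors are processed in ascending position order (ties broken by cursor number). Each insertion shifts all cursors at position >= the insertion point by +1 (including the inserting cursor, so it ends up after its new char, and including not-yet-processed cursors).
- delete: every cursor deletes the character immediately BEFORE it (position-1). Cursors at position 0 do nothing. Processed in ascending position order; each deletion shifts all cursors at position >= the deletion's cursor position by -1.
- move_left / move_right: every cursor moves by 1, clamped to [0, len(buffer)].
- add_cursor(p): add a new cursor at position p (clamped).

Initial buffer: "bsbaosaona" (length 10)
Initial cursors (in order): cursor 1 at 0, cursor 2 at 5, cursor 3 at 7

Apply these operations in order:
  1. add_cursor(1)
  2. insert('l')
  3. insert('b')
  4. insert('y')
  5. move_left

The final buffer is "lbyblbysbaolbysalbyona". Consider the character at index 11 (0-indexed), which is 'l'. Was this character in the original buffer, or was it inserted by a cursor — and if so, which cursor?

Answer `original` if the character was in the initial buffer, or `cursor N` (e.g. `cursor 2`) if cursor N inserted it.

Answer: cursor 2

Derivation:
After op 1 (add_cursor(1)): buffer="bsbaosaona" (len 10), cursors c1@0 c4@1 c2@5 c3@7, authorship ..........
After op 2 (insert('l')): buffer="lblsbaolsalona" (len 14), cursors c1@1 c4@3 c2@8 c3@11, authorship 1.4....2..3...
After op 3 (insert('b')): buffer="lbblbsbaolbsalbona" (len 18), cursors c1@2 c4@5 c2@11 c3@15, authorship 11.44....22..33...
After op 4 (insert('y')): buffer="lbyblbysbaolbysalbyona" (len 22), cursors c1@3 c4@7 c2@14 c3@19, authorship 111.444....222..333...
After op 5 (move_left): buffer="lbyblbysbaolbysalbyona" (len 22), cursors c1@2 c4@6 c2@13 c3@18, authorship 111.444....222..333...
Authorship (.=original, N=cursor N): 1 1 1 . 4 4 4 . . . . 2 2 2 . . 3 3 3 . . .
Index 11: author = 2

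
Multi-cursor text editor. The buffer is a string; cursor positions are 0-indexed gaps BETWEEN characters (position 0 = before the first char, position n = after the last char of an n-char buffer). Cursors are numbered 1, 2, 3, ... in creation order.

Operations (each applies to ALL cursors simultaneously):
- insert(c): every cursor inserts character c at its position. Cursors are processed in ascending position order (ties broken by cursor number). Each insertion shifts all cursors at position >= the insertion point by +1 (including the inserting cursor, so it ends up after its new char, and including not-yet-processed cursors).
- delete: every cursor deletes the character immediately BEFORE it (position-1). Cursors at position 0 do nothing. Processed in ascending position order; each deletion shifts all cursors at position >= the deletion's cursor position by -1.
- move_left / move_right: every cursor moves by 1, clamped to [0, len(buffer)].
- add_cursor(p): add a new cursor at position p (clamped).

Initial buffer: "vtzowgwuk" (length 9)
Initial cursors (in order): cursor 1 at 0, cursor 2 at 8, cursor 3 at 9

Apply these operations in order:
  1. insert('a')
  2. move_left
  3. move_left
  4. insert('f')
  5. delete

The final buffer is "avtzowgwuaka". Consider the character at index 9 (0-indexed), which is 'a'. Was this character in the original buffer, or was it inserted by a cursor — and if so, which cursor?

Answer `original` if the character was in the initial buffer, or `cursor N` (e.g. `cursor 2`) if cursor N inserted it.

After op 1 (insert('a')): buffer="avtzowgwuaka" (len 12), cursors c1@1 c2@10 c3@12, authorship 1........2.3
After op 2 (move_left): buffer="avtzowgwuaka" (len 12), cursors c1@0 c2@9 c3@11, authorship 1........2.3
After op 3 (move_left): buffer="avtzowgwuaka" (len 12), cursors c1@0 c2@8 c3@10, authorship 1........2.3
After op 4 (insert('f')): buffer="favtzowgwfuafka" (len 15), cursors c1@1 c2@10 c3@13, authorship 11.......2.23.3
After op 5 (delete): buffer="avtzowgwuaka" (len 12), cursors c1@0 c2@8 c3@10, authorship 1........2.3
Authorship (.=original, N=cursor N): 1 . . . . . . . . 2 . 3
Index 9: author = 2

Answer: cursor 2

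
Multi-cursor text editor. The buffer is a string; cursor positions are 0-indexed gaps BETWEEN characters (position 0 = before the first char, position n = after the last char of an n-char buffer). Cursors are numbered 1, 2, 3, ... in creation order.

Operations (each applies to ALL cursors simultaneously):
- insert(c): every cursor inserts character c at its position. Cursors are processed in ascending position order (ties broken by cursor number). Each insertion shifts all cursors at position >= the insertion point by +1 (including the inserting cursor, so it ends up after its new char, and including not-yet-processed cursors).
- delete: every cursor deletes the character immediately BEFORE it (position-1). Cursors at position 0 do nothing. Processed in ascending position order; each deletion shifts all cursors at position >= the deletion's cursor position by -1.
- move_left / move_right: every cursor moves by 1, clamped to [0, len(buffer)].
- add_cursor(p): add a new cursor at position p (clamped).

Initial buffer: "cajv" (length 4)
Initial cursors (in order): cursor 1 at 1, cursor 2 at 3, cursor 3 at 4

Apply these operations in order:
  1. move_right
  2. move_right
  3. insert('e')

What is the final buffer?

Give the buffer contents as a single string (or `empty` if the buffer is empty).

Answer: cajevee

Derivation:
After op 1 (move_right): buffer="cajv" (len 4), cursors c1@2 c2@4 c3@4, authorship ....
After op 2 (move_right): buffer="cajv" (len 4), cursors c1@3 c2@4 c3@4, authorship ....
After op 3 (insert('e')): buffer="cajevee" (len 7), cursors c1@4 c2@7 c3@7, authorship ...1.23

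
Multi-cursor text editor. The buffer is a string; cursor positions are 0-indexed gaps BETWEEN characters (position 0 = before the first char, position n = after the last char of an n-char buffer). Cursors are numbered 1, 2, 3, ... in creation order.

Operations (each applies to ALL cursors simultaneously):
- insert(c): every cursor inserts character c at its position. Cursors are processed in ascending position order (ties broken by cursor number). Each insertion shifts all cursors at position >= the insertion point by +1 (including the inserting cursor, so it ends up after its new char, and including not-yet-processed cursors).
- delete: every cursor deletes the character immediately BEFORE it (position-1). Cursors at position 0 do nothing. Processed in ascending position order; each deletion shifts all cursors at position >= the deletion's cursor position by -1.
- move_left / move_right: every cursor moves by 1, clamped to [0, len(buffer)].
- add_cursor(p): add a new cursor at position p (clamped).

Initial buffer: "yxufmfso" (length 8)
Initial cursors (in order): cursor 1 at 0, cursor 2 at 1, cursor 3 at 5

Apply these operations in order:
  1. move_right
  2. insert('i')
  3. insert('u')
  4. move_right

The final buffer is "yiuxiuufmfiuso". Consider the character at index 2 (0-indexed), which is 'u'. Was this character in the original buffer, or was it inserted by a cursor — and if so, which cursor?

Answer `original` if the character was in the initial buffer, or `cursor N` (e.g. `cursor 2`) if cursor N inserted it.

Answer: cursor 1

Derivation:
After op 1 (move_right): buffer="yxufmfso" (len 8), cursors c1@1 c2@2 c3@6, authorship ........
After op 2 (insert('i')): buffer="yixiufmfiso" (len 11), cursors c1@2 c2@4 c3@9, authorship .1.2....3..
After op 3 (insert('u')): buffer="yiuxiuufmfiuso" (len 14), cursors c1@3 c2@6 c3@12, authorship .11.22....33..
After op 4 (move_right): buffer="yiuxiuufmfiuso" (len 14), cursors c1@4 c2@7 c3@13, authorship .11.22....33..
Authorship (.=original, N=cursor N): . 1 1 . 2 2 . . . . 3 3 . .
Index 2: author = 1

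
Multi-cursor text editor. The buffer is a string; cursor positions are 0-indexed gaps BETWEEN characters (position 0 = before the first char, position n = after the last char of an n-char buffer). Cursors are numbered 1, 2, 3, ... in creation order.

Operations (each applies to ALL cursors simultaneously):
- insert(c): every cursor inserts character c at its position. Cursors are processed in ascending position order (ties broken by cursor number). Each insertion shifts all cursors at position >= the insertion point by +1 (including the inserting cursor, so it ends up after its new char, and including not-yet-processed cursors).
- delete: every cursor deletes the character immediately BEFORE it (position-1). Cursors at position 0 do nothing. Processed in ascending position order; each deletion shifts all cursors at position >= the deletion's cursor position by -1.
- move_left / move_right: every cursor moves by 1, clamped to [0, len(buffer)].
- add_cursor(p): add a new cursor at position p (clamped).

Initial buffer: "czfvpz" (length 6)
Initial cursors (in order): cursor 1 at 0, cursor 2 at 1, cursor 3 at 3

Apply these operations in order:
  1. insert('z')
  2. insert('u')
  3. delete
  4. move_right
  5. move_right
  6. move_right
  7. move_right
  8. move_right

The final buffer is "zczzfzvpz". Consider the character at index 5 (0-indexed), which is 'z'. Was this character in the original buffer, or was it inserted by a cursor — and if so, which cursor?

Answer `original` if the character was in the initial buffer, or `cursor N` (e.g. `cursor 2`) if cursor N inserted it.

After op 1 (insert('z')): buffer="zczzfzvpz" (len 9), cursors c1@1 c2@3 c3@6, authorship 1.2..3...
After op 2 (insert('u')): buffer="zuczuzfzuvpz" (len 12), cursors c1@2 c2@5 c3@9, authorship 11.22..33...
After op 3 (delete): buffer="zczzfzvpz" (len 9), cursors c1@1 c2@3 c3@6, authorship 1.2..3...
After op 4 (move_right): buffer="zczzfzvpz" (len 9), cursors c1@2 c2@4 c3@7, authorship 1.2..3...
After op 5 (move_right): buffer="zczzfzvpz" (len 9), cursors c1@3 c2@5 c3@8, authorship 1.2..3...
After op 6 (move_right): buffer="zczzfzvpz" (len 9), cursors c1@4 c2@6 c3@9, authorship 1.2..3...
After op 7 (move_right): buffer="zczzfzvpz" (len 9), cursors c1@5 c2@7 c3@9, authorship 1.2..3...
After op 8 (move_right): buffer="zczzfzvpz" (len 9), cursors c1@6 c2@8 c3@9, authorship 1.2..3...
Authorship (.=original, N=cursor N): 1 . 2 . . 3 . . .
Index 5: author = 3

Answer: cursor 3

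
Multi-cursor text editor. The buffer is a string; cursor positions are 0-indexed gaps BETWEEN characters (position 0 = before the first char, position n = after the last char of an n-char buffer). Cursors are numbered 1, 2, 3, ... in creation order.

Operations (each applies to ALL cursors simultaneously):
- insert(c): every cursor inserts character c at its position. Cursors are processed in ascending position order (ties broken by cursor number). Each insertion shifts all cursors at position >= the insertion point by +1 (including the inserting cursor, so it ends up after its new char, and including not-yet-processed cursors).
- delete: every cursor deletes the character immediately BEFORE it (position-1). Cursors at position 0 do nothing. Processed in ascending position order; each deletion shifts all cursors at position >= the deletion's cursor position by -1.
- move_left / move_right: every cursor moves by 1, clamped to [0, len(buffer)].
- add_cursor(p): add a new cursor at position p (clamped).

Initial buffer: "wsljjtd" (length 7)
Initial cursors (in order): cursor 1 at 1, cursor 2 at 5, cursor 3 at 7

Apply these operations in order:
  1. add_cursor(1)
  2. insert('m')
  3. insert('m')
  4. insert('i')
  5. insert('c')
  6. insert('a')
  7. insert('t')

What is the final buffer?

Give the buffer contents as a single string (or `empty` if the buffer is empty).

After op 1 (add_cursor(1)): buffer="wsljjtd" (len 7), cursors c1@1 c4@1 c2@5 c3@7, authorship .......
After op 2 (insert('m')): buffer="wmmsljjmtdm" (len 11), cursors c1@3 c4@3 c2@8 c3@11, authorship .14....2..3
After op 3 (insert('m')): buffer="wmmmmsljjmmtdmm" (len 15), cursors c1@5 c4@5 c2@11 c3@15, authorship .1414....22..33
After op 4 (insert('i')): buffer="wmmmmiisljjmmitdmmi" (len 19), cursors c1@7 c4@7 c2@14 c3@19, authorship .141414....222..333
After op 5 (insert('c')): buffer="wmmmmiiccsljjmmictdmmic" (len 23), cursors c1@9 c4@9 c2@17 c3@23, authorship .14141414....2222..3333
After op 6 (insert('a')): buffer="wmmmmiiccaasljjmmicatdmmica" (len 27), cursors c1@11 c4@11 c2@20 c3@27, authorship .1414141414....22222..33333
After op 7 (insert('t')): buffer="wmmmmiiccaattsljjmmicattdmmicat" (len 31), cursors c1@13 c4@13 c2@23 c3@31, authorship .141414141414....222222..333333

Answer: wmmmmiiccaattsljjmmicattdmmicat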